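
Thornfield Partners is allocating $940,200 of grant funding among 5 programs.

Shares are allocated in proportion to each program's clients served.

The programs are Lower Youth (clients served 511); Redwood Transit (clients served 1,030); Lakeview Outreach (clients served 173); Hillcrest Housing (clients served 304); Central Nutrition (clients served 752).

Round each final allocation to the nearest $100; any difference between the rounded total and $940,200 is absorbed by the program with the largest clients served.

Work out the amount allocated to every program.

Lower Youth: $173,400 | Redwood Transit: $349,700 | Lakeview Outreach: $58,700 | Hillcrest Housing: $103,200 | Central Nutrition: $255,200

Clients served total: 2,770.
Proportional shares: Lower Youth 511/2,770 × $940,200 = 173,444.84; Redwood Transit 1,030/2,770 × $940,200 = 349,605.05; Lakeview Outreach 173/2,770 × $940,200 = 58,720.07; Hillcrest Housing 304/2,770 × $940,200 = 103,184.40; Central Nutrition 752/2,770 × $940,200 = 255,245.63.
Rounded to nearest $100: Lower Youth $173,400; Redwood Transit $349,600; Lakeview Outreach $58,700; Hillcrest Housing $103,200; Central Nutrition $255,200. Sum = $940,100.
Difference $940,200 − $940,100 = +$100 applied to largest clients served (Redwood Transit): Redwood Transit becomes $349,700.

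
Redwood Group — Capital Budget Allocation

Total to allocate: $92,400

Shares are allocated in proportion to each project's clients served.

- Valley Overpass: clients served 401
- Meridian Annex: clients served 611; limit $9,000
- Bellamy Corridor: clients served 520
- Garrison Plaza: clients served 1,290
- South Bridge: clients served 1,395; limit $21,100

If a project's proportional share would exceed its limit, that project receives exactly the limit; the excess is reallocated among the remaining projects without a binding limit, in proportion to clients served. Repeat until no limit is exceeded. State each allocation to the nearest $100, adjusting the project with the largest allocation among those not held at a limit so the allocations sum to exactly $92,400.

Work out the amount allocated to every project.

Valley Overpass: $11,300; Meridian Annex: $9,000; Bellamy Corridor: $14,700; Garrison Plaza: $36,300; South Bridge: $21,100

Sum of clients served: 4,217.
Pro-rata shares before constraints: Valley Overpass 8,786.44; Meridian Annex 13,387.81; Bellamy Corridor 11,393.88; Garrison Plaza 28,265.59; South Bridge 30,566.28.
Cap binds for Meridian Annex ($9,000), South Bridge ($21,100); remaining pool $62,300 reallocated over remaining clients served 2,211.
Remaining shares: Valley Overpass 11,299.10 → $11,300; Bellamy Corridor 14,652.19 → $14,700; Garrison Plaza 36,348.71 → $36,300.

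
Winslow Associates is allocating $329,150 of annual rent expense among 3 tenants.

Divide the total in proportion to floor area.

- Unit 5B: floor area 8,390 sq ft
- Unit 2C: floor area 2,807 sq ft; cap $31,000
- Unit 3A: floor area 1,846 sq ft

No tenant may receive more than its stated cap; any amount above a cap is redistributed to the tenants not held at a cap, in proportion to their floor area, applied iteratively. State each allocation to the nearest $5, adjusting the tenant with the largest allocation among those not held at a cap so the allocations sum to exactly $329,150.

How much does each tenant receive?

Floor area total: 13,043.
Proportional shares (ignoring caps): Unit 5B 211,728.02; Unit 2C 70,836.77; Unit 3A 46,585.21.
Held at cap: Unit 2C ($31,000); remaining pool $298,150 reallocated over remaining floor area 10,236.
Remaining shares: Unit 5B 244,380.47 → $244,380; Unit 3A 53,769.53 → $53,770.

Unit 5B: $244,380 · Unit 2C: $31,000 · Unit 3A: $53,770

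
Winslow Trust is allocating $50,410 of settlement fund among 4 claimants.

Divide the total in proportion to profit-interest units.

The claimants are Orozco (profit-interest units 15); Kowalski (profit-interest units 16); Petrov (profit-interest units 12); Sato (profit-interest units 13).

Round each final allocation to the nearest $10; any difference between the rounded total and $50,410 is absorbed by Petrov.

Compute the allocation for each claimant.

Orozco: $13,500; Kowalski: $14,400; Petrov: $10,810; Sato: $11,700

Combined profit-interest units = 56.
Pro-rata amounts: Orozco 15/56 × $50,410 = 13,502.68; Kowalski 16/56 × $50,410 = 14,402.86; Petrov 12/56 × $50,410 = 10,802.14; Sato 13/56 × $50,410 = 11,702.32.
After rounding ($10): Orozco $13,500; Kowalski $14,400; Petrov $10,800; Sato $11,700. Sum = $50,400.
Difference $50,410 − $50,400 = +$10 applied to Petrov: Petrov becomes $10,810.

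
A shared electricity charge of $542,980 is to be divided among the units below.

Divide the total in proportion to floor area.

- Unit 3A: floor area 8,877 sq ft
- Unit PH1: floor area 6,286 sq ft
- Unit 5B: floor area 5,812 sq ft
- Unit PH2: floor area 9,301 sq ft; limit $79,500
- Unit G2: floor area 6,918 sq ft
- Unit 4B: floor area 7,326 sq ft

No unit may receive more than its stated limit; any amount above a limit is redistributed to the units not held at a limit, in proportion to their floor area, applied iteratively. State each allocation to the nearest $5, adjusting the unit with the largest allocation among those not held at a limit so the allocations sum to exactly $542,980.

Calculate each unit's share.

Total floor area = 44,520.
Pro-rata shares before constraints: Unit 3A 108,266.70; Unit PH1 76,666.04; Unit 5B 70,884.99; Unit PH2 113,437.94; Unit G2 84,374.12; Unit 4B 89,350.21.
Cap binds for Unit PH2 ($79,500); remaining pool $463,480 reallocated over remaining floor area 35,219.
Remaining shares: Unit 3A 116,820.81 → $116,820; Unit PH1 82,723.40 → $82,725; Unit 5B 76,485.58 → $76,485; Unit G2 91,040.48 → $91,040; Unit 4B 96,409.74 → $96,410.

Unit 3A: $116,820 · Unit PH1: $82,725 · Unit 5B: $76,485 · Unit PH2: $79,500 · Unit G2: $91,040 · Unit 4B: $96,410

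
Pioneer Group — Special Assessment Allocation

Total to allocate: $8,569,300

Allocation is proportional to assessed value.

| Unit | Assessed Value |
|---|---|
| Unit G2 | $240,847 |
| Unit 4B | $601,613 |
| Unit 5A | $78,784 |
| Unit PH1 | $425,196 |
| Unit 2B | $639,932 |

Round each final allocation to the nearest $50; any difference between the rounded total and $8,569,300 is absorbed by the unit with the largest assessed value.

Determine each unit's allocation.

Unit G2: $1,039,050 · Unit 4B: $2,595,400 · Unit 5A: $339,900 · Unit PH1: $1,834,300 · Unit 2B: $2,760,650

Total assessed value = 1,986,372.
Pro-rata amounts: Unit G2 240,847/1,986,372 × $8,569,300 = 1,039,025.02; Unit 4B 601,613/1,986,372 × $8,569,300 = 2,595,386.10; Unit 5A 78,784/1,986,372 × $8,569,300 = 339,877.79; Unit PH1 425,196/1,986,372 × $8,569,300 = 1,834,315.06; Unit 2B 639,932/1,986,372 × $8,569,300 = 2,760,696.03.
At nearest $50: Unit G2 $1,039,050; Unit 4B $2,595,400; Unit 5A $339,900; Unit PH1 $1,834,300; Unit 2B $2,760,700. Sum = $8,569,350.
Difference $8,569,300 − $8,569,350 = −$50 applied to largest assessed value (Unit 2B): Unit 2B becomes $2,760,650.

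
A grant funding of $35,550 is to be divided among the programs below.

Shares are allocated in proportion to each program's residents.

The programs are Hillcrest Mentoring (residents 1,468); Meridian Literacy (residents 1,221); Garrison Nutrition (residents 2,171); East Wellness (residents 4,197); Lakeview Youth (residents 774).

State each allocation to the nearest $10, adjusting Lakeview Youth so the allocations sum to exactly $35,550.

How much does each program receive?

Hillcrest Mentoring: $5,310 · Meridian Literacy: $4,420 · Garrison Nutrition: $7,850 · East Wellness: $15,180 · Lakeview Youth: $2,790

Residents total: 9,831.
Raw shares: Hillcrest Mentoring 1,468/9,831 × $35,550 = 5,308.45; Meridian Literacy 1,221/9,831 × $35,550 = 4,415.27; Garrison Nutrition 2,171/9,831 × $35,550 = 7,850.58; East Wellness 4,197/9,831 × $35,550 = 15,176.82; Lakeview Youth 774/9,831 × $35,550 = 2,798.87.
Rounded to nearest $10: Hillcrest Mentoring $5,310; Meridian Literacy $4,420; Garrison Nutrition $7,850; East Wellness $15,180; Lakeview Youth $2,800. Sum = $35,560.
Difference $35,550 − $35,560 = −$10 applied to Lakeview Youth: Lakeview Youth becomes $2,790.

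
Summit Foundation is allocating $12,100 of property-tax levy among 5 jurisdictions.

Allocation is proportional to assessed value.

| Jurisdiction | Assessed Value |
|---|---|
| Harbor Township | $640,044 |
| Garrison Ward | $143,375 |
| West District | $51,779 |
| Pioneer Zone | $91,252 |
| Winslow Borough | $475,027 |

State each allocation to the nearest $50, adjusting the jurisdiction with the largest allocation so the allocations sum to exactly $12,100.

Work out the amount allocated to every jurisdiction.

Combined assessed value = 1,401,477.
Pro-rata amounts: Harbor Township 640,044/1,401,477 × $12,100 = 5,525.98; Garrison Ward 143,375/1,401,477 × $12,100 = 1,237.86; West District 51,779/1,401,477 × $12,100 = 447.05; Pioneer Zone 91,252/1,401,477 × $12,100 = 787.85; Winslow Borough 475,027/1,401,477 × $12,100 = 4,101.26.
After rounding ($50): Harbor Township $5,550; Garrison Ward $1,250; West District $450; Pioneer Zone $800; Winslow Borough $4,100. Sum = $12,150.
Difference $12,100 − $12,150 = −$50 applied to largest allocation (Harbor Township): Harbor Township becomes $5,500.

Harbor Township: $5,500 | Garrison Ward: $1,250 | West District: $450 | Pioneer Zone: $800 | Winslow Borough: $4,100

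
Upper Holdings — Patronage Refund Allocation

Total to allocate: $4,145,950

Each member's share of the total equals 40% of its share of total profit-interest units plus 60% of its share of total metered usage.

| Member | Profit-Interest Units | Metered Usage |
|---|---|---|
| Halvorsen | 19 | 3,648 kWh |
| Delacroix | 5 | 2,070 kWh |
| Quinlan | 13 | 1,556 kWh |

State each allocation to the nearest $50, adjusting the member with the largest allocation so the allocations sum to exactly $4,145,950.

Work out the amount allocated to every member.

Totals — profit-interest units 37, metered usage 7,274.
Composite weights (40% profit-interest units + 60% metered usage): Halvorsen 0.5063; Delacroix 0.2248; Quinlan 0.2689.
Raw shares: Halvorsen 2,099,147.33; Delacroix 932,006.13; Quinlan 1,114,796.53.
After rounding ($50): Halvorsen $2,099,150; Delacroix $932,000; Quinlan $1,114,800. Sum = $4,145,950.
Sum already equals the total — no adjustment.

Halvorsen: $2,099,150 · Delacroix: $932,000 · Quinlan: $1,114,800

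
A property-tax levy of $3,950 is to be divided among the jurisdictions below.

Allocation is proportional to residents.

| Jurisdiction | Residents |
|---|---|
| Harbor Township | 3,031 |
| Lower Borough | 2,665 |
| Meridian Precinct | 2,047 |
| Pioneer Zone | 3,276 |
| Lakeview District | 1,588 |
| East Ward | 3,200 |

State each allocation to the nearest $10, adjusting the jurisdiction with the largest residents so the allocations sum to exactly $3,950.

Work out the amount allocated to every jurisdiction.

Residents total: 15,807.
Pro-rata amounts: Harbor Township 3,031/15,807 × $3,950 = 757.41; Lower Borough 2,665/15,807 × $3,950 = 665.95; Meridian Precinct 2,047/15,807 × $3,950 = 511.52; Pioneer Zone 3,276/15,807 × $3,950 = 818.64; Lakeview District 1,588/15,807 × $3,950 = 396.82; East Ward 3,200/15,807 × $3,950 = 799.65.
Rounded to nearest $10: Harbor Township $760; Lower Borough $670; Meridian Precinct $510; Pioneer Zone $820; Lakeview District $400; East Ward $800. Sum = $3,960.
Difference $3,950 − $3,960 = −$10 applied to largest residents (Pioneer Zone): Pioneer Zone becomes $810.

Harbor Township: $760 · Lower Borough: $670 · Meridian Precinct: $510 · Pioneer Zone: $810 · Lakeview District: $400 · East Ward: $800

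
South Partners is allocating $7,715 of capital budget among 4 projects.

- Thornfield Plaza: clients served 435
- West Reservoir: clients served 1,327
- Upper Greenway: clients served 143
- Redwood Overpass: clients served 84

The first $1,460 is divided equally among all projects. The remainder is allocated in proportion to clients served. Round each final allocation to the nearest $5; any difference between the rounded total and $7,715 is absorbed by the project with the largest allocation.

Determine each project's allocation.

Thornfield Plaza: $1,735; West Reservoir: $4,535; Upper Greenway: $815; Redwood Overpass: $630

Equal tier: $1,460 ÷ 4 = $365 apiece.
Remainder $6,255 by clients served (total 1,989): Thornfield Plaza 1,367.99 → $1,370; West Reservoir 4,173.14 → $4,175; Upper Greenway 449.71 → $450; Redwood Overpass 264.16 → $265.
Rounding difference −$5 on remainder applied to West Reservoir.
Totals: Thornfield Plaza $365 + $1,370 = $1,735; West Reservoir $365 + $4,170 = $4,535; Upper Greenway $365 + $450 = $815; Redwood Overpass $365 + $265 = $630.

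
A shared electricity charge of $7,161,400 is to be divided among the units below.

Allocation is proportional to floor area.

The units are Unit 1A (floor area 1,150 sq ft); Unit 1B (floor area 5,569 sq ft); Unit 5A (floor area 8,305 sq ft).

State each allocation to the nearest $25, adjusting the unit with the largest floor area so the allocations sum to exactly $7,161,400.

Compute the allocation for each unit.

Unit 1A: $548,175 | Unit 1B: $2,654,550 | Unit 5A: $3,958,675

Combined floor area = 15,024.
Pro-rata amounts: Unit 1A 1,150/15,024 × $7,161,400 = 548,163.60; Unit 1B 5,569/15,024 × $7,161,400 = 2,654,541.84; Unit 5A 8,305/15,024 × $7,161,400 = 3,958,694.56.
After rounding ($25): Unit 1A $548,175; Unit 1B $2,654,550; Unit 5A $3,958,700. Sum = $7,161,425.
Difference $7,161,400 − $7,161,425 = −$25 applied to largest floor area (Unit 5A): Unit 5A becomes $3,958,675.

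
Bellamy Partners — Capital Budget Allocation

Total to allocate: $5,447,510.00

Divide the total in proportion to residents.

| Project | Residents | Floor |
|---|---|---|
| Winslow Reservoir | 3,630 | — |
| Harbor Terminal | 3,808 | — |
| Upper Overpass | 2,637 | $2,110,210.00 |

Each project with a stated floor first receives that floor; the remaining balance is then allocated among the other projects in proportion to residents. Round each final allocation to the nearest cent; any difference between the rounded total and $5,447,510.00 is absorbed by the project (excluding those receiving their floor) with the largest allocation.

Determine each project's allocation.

Guaranteed amounts: Upper Overpass $2,110,210.00. Residual $3,337,300.00.
Residual split over remaining residents 7,438: Winslow Reservoir 1,628,717.2627 → $1,628,717.26; Harbor Terminal 1,708,582.7373 → $1,708,582.74.

Winslow Reservoir: $1,628,717.26; Harbor Terminal: $1,708,582.74; Upper Overpass: $2,110,210.00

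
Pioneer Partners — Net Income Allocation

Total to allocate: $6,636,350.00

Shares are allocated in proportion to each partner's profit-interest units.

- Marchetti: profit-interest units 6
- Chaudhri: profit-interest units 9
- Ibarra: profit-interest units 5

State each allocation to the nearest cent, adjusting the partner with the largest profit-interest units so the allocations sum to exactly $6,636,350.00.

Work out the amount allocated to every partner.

Profit-interest units total: 6 + 9 + 5 = 20.
Unrounded shares: Marchetti 1,990,905.0000; Chaudhri 2,986,357.5000; Ibarra 1,659,087.5000.
At nearest cent: Marchetti $1,990,905.00; Chaudhri $2,986,357.50; Ibarra $1,659,087.50. Sum = $6,636,350.00.
No rounding difference to absorb.

Marchetti: $1,990,905.00; Chaudhri: $2,986,357.50; Ibarra: $1,659,087.50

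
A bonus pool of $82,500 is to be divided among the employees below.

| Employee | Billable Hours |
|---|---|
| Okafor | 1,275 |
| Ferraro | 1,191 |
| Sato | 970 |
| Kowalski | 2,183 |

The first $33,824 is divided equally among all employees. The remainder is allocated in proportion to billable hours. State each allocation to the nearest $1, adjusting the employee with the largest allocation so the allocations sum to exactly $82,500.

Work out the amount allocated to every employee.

First tranche $33,824 split equally: $8,456 each.
Remainder $48,676 by billable hours (total 5,619): Okafor 11,045.01 → $11,045; Ferraro 10,317.34 → $10,317; Sato 8,402.87 → $8,403; Kowalski 18,910.79 → $18,911.
Totals: Okafor $8,456 + $11,045 = $19,501; Ferraro $8,456 + $10,317 = $18,773; Sato $8,456 + $8,403 = $16,859; Kowalski $8,456 + $18,911 = $27,367.

Okafor: $19,501 · Ferraro: $18,773 · Sato: $16,859 · Kowalski: $27,367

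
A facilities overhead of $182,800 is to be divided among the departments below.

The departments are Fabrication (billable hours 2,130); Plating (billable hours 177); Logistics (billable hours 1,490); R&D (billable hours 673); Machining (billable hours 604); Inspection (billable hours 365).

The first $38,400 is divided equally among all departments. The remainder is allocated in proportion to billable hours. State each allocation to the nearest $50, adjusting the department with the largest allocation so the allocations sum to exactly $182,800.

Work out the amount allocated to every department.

Fabrication: $62,950 | Plating: $11,100 | Logistics: $45,950 | R&D: $24,250 | Machining: $22,450 | Inspection: $16,100

Equal tier: $38,400 ÷ 6 = $6,400 apiece.
Remainder $144,400 by billable hours (total 5,439): Fabrication 56,549.37 → $56,550; Plating 4,699.17 → $4,700; Logistics 39,558.01 → $39,550; R&D 17,867.48 → $17,850; Machining 16,035.59 → $16,050; Inspection 9,690.38 → $9,700.
Totals: Fabrication $6,400 + $56,550 = $62,950; Plating $6,400 + $4,700 = $11,100; Logistics $6,400 + $39,550 = $45,950; R&D $6,400 + $17,850 = $24,250; Machining $6,400 + $16,050 = $22,450; Inspection $6,400 + $9,700 = $16,100.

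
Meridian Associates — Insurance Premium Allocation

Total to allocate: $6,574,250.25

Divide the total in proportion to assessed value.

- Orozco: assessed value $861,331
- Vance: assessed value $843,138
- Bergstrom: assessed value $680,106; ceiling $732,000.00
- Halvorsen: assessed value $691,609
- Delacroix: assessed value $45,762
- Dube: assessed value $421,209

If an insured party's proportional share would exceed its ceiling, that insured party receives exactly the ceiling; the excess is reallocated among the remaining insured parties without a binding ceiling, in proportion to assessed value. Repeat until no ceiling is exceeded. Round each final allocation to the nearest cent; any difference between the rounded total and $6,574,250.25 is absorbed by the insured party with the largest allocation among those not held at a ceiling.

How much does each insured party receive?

Combined assessed value = 3,543,155.
Proportional shares (ignoring caps): Orozco 1,598,181.7172; Vance 1,564,424.9849; Bergstrom 1,261,922.5071; Halvorsen 1,283,266.0838; Delacroix 84,910.4372; Dube 781,544.5199.
Cap binds for Bergstrom ($732,000.00); residual $5,842,250.25 reallocated over remaining assessed value 2,863,049.
Shares after redistribution: Orozco 1,757,605.7029 → $1,757,605.70; Vance 1,720,481.6234 → $1,720,481.62; Halvorsen 1,411,276.1790 → $1,411,276.18; Delacroix 93,380.5380 → $93,380.54; Dube 859,506.2067 → $859,506.21.

Orozco: $1,757,605.70 · Vance: $1,720,481.62 · Bergstrom: $732,000.00 · Halvorsen: $1,411,276.18 · Delacroix: $93,380.54 · Dube: $859,506.21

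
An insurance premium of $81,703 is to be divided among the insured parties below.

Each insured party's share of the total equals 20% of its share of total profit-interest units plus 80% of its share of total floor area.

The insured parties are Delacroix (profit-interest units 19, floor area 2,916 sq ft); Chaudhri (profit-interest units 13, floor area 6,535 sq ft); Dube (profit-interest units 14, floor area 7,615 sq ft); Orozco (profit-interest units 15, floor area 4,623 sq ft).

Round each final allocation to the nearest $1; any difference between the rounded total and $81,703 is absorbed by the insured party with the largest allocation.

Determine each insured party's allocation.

Delacroix: $13,877 · Chaudhri: $23,176 · Dube: $26,700 · Orozco: $17,950

Totals — profit-interest units 61, floor area 21,689.
Blended shares (20% profit-interest units + 80% floor area): Delacroix 0.1699; Chaudhri 0.2837; Dube 0.3268; Orozco 0.2197.
Unrounded shares: Delacroix 13,877.41; Chaudhri 23,176.43; Dube 26,699.02; Orozco 17,950.14.
After rounding ($1): Delacroix $13,877; Chaudhri $23,176; Dube $26,699; Orozco $17,950. Sum = $81,702.
Difference $81,703 − $81,702 = +$1 applied to largest allocation (Dube): Dube becomes $26,700.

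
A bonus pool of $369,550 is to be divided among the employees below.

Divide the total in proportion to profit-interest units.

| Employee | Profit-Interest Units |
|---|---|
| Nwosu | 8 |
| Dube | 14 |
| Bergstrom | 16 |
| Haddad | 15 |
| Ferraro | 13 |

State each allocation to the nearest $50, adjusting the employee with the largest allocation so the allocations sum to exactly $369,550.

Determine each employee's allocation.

Profit-interest units total: 66.
Proportional shares: Nwosu 8/66 × $369,550 = 44,793.94; Dube 14/66 × $369,550 = 78,389.39; Bergstrom 16/66 × $369,550 = 89,587.88; Haddad 15/66 × $369,550 = 83,988.64; Ferraro 13/66 × $369,550 = 72,790.15.
After rounding ($50): Nwosu $44,800; Dube $78,400; Bergstrom $89,600; Haddad $84,000; Ferraro $72,800. Sum = $369,600.
Difference $369,550 − $369,600 = −$50 applied to largest allocation (Bergstrom): Bergstrom becomes $89,550.

Nwosu: $44,800 | Dube: $78,400 | Bergstrom: $89,550 | Haddad: $84,000 | Ferraro: $72,800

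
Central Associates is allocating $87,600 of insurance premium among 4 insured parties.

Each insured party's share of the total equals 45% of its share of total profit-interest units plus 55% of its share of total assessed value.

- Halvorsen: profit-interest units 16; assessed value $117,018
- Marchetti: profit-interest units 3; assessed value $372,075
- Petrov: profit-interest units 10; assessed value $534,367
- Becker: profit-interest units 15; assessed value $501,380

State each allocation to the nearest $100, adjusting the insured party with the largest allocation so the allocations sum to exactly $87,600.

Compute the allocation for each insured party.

Totals — profit-interest units 44, assessed value 1,524,840.
Blended shares (45% profit-interest units + 55% assessed value): Halvorsen 0.2058; Marchetti 0.1649; Petrov 0.2950; Becker 0.3343.
Proportional shares: Halvorsen 18,031.93; Marchetti 14,444.09; Petrov 25,843.36; Becker 29,280.62.
Rounded to nearest $100: Halvorsen $18,000; Marchetti $14,400; Petrov $25,800; Becker $29,300. Sum = $87,500.
Difference $87,600 − $87,500 = +$100 applied to largest allocation (Becker): Becker becomes $29,400.

Halvorsen: $18,000 · Marchetti: $14,400 · Petrov: $25,800 · Becker: $29,400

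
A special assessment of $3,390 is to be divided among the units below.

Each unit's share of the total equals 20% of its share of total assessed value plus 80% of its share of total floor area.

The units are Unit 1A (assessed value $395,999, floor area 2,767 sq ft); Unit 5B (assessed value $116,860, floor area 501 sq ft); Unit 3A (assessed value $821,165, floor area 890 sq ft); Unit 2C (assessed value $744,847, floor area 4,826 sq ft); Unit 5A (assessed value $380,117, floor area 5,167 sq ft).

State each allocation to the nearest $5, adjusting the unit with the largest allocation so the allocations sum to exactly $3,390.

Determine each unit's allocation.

Totals — assessed value 2,458,988, floor area 14,151.
Blended shares (20% assessed value + 80% floor area): Unit 1A 0.1886; Unit 5B 0.0378; Unit 3A 0.1171; Unit 2C 0.3334; Unit 5A 0.3230.
Pro-rata amounts: Unit 1A 639.47; Unit 5B 128.24; Unit 3A 396.98; Unit 2C 1,130.26; Unit 5A 1,095.05.
After rounding ($5): Unit 1A $640; Unit 5B $130; Unit 3A $395; Unit 2C $1,130; Unit 5A $1,095. Sum = $3,390.
Rounded total matches; no reconciliation needed.

Unit 1A: $640; Unit 5B: $130; Unit 3A: $395; Unit 2C: $1,130; Unit 5A: $1,095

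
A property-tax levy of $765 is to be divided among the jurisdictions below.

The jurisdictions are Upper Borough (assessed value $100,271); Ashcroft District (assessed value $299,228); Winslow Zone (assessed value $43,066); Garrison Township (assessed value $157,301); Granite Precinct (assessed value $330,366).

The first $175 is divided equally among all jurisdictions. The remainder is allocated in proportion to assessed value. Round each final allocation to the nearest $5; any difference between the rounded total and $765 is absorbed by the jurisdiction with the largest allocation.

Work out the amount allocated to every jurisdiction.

Upper Borough: $100 · Ashcroft District: $225 · Winslow Zone: $60 · Garrison Township: $135 · Granite Precinct: $245

$175 shared equally gives $35 per jurisdiction.
Remainder $590 by assessed value (total 930,232): Upper Borough 63.60 → $65; Ashcroft District 189.79 → $190; Winslow Zone 27.31 → $25; Garrison Township 99.77 → $100; Granite Precinct 209.53 → $210.
Totals: Upper Borough $35 + $65 = $100; Ashcroft District $35 + $190 = $225; Winslow Zone $35 + $25 = $60; Garrison Township $35 + $100 = $135; Granite Precinct $35 + $210 = $245.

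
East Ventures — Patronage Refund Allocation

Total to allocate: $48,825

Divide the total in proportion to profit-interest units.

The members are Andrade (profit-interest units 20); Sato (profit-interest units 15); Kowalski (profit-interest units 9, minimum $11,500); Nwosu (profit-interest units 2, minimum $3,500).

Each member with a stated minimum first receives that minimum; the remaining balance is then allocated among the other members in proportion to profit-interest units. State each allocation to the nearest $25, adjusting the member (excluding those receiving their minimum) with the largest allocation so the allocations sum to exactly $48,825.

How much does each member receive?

Andrade: $19,325; Sato: $14,500; Kowalski: $11,500; Nwosu: $3,500

Guaranteed amounts: Kowalski $11,500; Nwosu $3,500. Balance $33,825.
Balance split over remaining profit-interest units 35: Andrade 19,328.57 → $19,325; Sato 14,496.43 → $14,500.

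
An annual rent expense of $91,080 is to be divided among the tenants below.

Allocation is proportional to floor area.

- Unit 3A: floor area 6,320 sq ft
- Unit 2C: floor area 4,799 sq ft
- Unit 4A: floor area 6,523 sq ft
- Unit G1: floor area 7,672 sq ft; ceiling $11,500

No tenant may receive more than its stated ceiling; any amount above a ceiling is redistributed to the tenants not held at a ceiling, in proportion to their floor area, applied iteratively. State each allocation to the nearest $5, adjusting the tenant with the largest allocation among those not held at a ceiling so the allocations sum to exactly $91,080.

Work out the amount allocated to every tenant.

Total floor area = 25,314.
Unconstrained shares: Unit 3A 22,739.42; Unit 2C 17,266.85; Unit 4A 23,469.81; Unit G1 27,603.93.
Capped: Unit G1 ($11,500); residual $79,580 reallocated over remaining floor area 17,642.
Redistributed shares: Unit 3A 28,508.42 → $28,510; Unit 2C 21,647.46 → $21,645; Unit 4A 29,424.12 → $29,425.

Unit 3A: $28,510; Unit 2C: $21,645; Unit 4A: $29,425; Unit G1: $11,500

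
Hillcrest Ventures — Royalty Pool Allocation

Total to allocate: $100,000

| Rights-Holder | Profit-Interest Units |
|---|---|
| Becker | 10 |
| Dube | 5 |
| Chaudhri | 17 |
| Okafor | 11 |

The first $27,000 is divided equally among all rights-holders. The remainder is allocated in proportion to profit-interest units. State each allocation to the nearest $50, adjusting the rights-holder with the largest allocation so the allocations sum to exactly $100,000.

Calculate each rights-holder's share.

First tranche $27,000 split equally: $6,750 each.
Remainder $73,000 by profit-interest units (total 43): Becker 16,976.74 → $17,000; Dube 8,488.37 → $8,500; Chaudhri 28,860.47 → $28,850; Okafor 18,674.42 → $18,650.
Totals: Becker $6,750 + $17,000 = $23,750; Dube $6,750 + $8,500 = $15,250; Chaudhri $6,750 + $28,850 = $35,600; Okafor $6,750 + $18,650 = $25,400.

Becker: $23,750 · Dube: $15,250 · Chaudhri: $35,600 · Okafor: $25,400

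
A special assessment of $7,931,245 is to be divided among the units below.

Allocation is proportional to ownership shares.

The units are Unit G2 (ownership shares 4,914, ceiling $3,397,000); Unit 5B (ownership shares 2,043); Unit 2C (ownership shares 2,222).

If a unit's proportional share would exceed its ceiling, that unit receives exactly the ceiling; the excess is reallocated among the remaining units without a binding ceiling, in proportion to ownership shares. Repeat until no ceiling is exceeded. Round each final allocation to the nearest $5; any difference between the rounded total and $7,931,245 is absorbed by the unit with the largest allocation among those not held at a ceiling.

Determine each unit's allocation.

Unit G2: $3,397,000; Unit 5B: $2,171,970; Unit 2C: $2,362,275

Total ownership shares = 9,179.
Pro-rata shares before constraints: Unit G2 4,246,011.32; Unit 5B 1,765,283.10; Unit 2C 1,919,950.58.
Cap binds for Unit G2 ($3,397,000); balance $4,534,245 reallocated over remaining ownership shares 4,265.
Remaining shares: Unit 5B 2,171,972.46 → $2,171,970; Unit 2C 2,362,272.54 → $2,362,275.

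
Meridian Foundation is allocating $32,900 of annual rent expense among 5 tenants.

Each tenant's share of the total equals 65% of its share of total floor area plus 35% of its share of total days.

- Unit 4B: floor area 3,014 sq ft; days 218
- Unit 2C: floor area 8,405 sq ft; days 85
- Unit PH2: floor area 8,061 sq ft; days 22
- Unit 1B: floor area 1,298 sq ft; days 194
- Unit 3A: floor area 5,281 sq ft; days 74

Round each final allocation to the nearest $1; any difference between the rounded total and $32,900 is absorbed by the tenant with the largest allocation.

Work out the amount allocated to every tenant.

Unit 4B: $6,707 | Unit 2C: $8,548 | Unit PH2: $7,042 | Unit 1B: $4,832 | Unit 3A: $5,771

Floor area total 26,059; days total 593.
Combined weights (65% floor area + 35% days): Unit 4B 0.2038; Unit 2C 0.2598; Unit PH2 0.2141; Unit 1B 0.1469; Unit 3A 0.1754.
Proportional shares: Unit 4B 6,706.57; Unit 2C 8,548.01; Unit PH2 7,042.36; Unit 1B 4,832.32; Unit 3A 5,770.74.
Rounded to nearest $1: Unit 4B $6,707; Unit 2C $8,548; Unit PH2 $7,042; Unit 1B $4,832; Unit 3A $5,771. Sum = $32,900.
Rounded total matches; no reconciliation needed.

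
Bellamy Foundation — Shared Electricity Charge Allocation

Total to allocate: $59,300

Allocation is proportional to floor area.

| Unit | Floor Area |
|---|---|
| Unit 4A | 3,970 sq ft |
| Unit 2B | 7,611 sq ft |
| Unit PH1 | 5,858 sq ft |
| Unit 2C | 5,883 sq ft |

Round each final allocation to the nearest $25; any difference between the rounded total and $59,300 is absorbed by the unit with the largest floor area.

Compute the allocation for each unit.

Unit 4A: $10,100; Unit 2B: $19,350; Unit PH1: $14,900; Unit 2C: $14,950

Total floor area = 3,970 + 7,611 + 5,858 + 5,883 = 23,322.
Raw shares: Unit 4A 10,094.37; Unit 2B 19,352.21; Unit PH1 14,894.92; Unit 2C 14,958.49.
After rounding ($25): Unit 4A $10,100; Unit 2B $19,350; Unit PH1 $14,900; Unit 2C $14,950. Sum = $59,300.
Rounded total matches; no reconciliation needed.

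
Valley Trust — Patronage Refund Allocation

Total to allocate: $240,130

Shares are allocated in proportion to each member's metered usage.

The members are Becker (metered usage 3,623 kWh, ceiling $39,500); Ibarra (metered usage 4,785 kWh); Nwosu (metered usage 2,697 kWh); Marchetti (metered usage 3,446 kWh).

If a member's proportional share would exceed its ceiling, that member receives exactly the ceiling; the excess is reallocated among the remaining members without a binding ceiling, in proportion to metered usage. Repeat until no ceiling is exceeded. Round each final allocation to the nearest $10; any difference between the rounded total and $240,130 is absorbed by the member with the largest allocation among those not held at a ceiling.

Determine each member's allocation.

Sum of metered usage: 14,551.
Pro-rata shares before constraints: Becker 59,789.09; Ibarra 78,965.16; Nwosu 44,507.64; Marchetti 56,868.12.
Held at cap: Becker ($39,500); balance $200,630 reallocated over remaining metered usage 10,928.
Redistributed shares: Ibarra 87,849.06 → $87,850; Nwosu 49,514.93 → $49,510; Marchetti 63,266.01 → $63,270.

Becker: $39,500 · Ibarra: $87,850 · Nwosu: $49,510 · Marchetti: $63,270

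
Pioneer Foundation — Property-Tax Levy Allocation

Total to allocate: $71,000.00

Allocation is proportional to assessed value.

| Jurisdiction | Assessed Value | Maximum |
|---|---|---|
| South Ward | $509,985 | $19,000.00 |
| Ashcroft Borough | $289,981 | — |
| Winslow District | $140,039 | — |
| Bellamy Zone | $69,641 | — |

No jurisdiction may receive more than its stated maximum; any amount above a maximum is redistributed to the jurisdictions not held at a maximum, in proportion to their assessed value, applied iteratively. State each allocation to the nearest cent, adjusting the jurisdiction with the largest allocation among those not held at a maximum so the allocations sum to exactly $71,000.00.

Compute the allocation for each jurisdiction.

South Ward: $19,000.00; Ashcroft Borough: $30,178.48; Winslow District: $14,573.94; Bellamy Zone: $7,247.58

Combined assessed value = 1,009,646.
Pro-rata shares before constraints: South Ward 35,863.0005; Ashcroft Borough 20,391.9502; Winslow District 9,847.7773; Bellamy Zone 4,897.2719.
Held at cap: South Ward ($19,000.00); remaining pool $52,000.00 reallocated over remaining assessed value 499,661.
Redistributed shares: Ashcroft Borough 30,178.48501 → $30,178.49; Winslow District 14,573.9371 → $14,573.94; Bellamy Zone 7,247.5779 → $7,247.58.
Rounding difference −$0.01 applied to Ashcroft Borough → $30,178.48.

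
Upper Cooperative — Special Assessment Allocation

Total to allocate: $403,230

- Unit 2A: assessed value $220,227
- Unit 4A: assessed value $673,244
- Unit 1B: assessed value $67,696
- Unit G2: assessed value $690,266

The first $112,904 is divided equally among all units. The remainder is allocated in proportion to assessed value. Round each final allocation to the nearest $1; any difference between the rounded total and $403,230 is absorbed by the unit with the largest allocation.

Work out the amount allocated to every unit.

Equal tier: $112,904 ÷ 4 = $28,226 apiece.
Remainder $290,326 by assessed value (total 1,651,433): Unit 2A 38,716.45 → $38,716; Unit 4A 118,357.96 → $118,358; Unit 1B 11,901.12 → $11,901; Unit G2 121,350.47 → $121,350.
Rounding difference +$1 on remainder applied to Unit G2.
Totals: Unit 2A $28,226 + $38,716 = $66,942; Unit 4A $28,226 + $118,358 = $146,584; Unit 1B $28,226 + $11,901 = $40,127; Unit G2 $28,226 + $121,351 = $149,577.

Unit 2A: $66,942 · Unit 4A: $146,584 · Unit 1B: $40,127 · Unit G2: $149,577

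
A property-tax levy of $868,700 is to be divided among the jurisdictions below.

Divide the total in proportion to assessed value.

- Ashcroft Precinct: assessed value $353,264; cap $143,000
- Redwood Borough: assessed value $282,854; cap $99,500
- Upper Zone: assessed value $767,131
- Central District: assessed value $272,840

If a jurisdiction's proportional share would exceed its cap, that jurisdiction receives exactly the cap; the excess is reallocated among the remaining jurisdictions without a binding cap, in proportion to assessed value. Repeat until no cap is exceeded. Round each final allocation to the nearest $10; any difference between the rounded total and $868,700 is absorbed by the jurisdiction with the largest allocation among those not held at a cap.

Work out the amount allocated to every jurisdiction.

Ashcroft Precinct: $143,000 | Redwood Borough: $99,500 | Upper Zone: $461,910 | Central District: $164,290

Combined assessed value = 1,676,089.
Proportional shares (ignoring caps): Ashcroft Precinct 183,093.16; Redwood Borough 146,600.37; Upper Zone 397,596.25; Central District 141,410.22.
Held at cap: Ashcroft Precinct ($143,000), Redwood Borough ($99,500); balance $626,200 reallocated over remaining assessed value 1,039,971.
Redistributed shares: Upper Zone 461,914.26 → $461,910; Central District 164,285.74 → $164,290.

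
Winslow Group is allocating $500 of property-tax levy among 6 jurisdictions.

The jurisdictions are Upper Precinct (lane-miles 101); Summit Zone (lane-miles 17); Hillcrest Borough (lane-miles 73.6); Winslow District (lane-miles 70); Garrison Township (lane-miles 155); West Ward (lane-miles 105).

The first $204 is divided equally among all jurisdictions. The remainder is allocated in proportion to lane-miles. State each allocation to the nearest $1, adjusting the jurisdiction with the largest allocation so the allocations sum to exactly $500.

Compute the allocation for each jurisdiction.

First tranche $204 split equally: $34 each.
Remainder $296 by lane-miles (total 521.6): Upper Precinct 57.32 → $57; Summit Zone 9.65 → $10; Hillcrest Borough 41.77 → $42; Winslow District 39.72 → $40; Garrison Township 87.96 → $88; West Ward 59.59 → $60.
Rounding difference −$1 on remainder applied to Garrison Township.
Totals: Upper Precinct $34 + $57 = $91; Summit Zone $34 + $10 = $44; Hillcrest Borough $34 + $42 = $76; Winslow District $34 + $40 = $74; Garrison Township $34 + $87 = $121; West Ward $34 + $60 = $94.

Upper Precinct: $91 | Summit Zone: $44 | Hillcrest Borough: $76 | Winslow District: $74 | Garrison Township: $121 | West Ward: $94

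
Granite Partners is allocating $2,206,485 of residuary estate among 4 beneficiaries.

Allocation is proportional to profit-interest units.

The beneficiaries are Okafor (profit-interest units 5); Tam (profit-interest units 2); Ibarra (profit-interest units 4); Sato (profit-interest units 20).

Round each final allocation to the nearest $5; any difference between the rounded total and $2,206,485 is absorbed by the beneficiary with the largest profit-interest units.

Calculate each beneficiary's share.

Combined profit-interest units = 31.
Pro-rata amounts: Okafor 5/31 × $2,206,485 = 355,884.68; Tam 2/31 × $2,206,485 = 142,353.87; Ibarra 4/31 × $2,206,485 = 284,707.74; Sato 20/31 × $2,206,485 = 1,423,538.71.
Rounded to nearest $5: Okafor $355,885; Tam $142,355; Ibarra $284,710; Sato $1,423,540. Sum = $2,206,490.
Difference $2,206,485 − $2,206,490 = −$5 applied to largest profit-interest units (Sato): Sato becomes $1,423,535.

Okafor: $355,885 · Tam: $142,355 · Ibarra: $284,710 · Sato: $1,423,535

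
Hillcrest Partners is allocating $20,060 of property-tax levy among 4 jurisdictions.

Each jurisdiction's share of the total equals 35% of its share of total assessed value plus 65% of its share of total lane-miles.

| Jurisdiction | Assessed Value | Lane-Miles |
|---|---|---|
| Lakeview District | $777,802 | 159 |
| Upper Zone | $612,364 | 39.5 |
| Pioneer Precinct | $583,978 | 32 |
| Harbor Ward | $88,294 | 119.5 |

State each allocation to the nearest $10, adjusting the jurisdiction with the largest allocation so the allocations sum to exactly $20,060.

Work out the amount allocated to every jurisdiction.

Totals — assessed value 2,062,438, lane-miles 350.
Composite weights (35% assessed value + 65% lane-miles): Lakeview District 0.4273; Upper Zone 0.1773; Pioneer Precinct 0.1585; Harbor Ward 0.2369.
Raw shares: Lakeview District 8,571.24; Upper Zone 3,556.17; Pioneer Precinct 3,180.13; Harbor Ward 4,752.46.
Rounded to nearest $10: Lakeview District $8,570; Upper Zone $3,560; Pioneer Precinct $3,180; Harbor Ward $4,750. Sum = $20,060.
Rounded total matches; no reconciliation needed.

Lakeview District: $8,570; Upper Zone: $3,560; Pioneer Precinct: $3,180; Harbor Ward: $4,750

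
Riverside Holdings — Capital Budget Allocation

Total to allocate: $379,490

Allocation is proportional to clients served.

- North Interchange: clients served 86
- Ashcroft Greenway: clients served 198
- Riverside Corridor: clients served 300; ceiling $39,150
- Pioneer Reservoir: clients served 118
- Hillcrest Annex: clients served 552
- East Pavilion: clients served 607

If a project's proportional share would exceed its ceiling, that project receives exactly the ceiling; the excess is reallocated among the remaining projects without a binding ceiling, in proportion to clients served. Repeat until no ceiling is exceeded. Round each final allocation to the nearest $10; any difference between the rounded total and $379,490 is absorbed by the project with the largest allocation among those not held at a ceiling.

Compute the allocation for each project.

North Interchange: $18,750 · Ashcroft Greenway: $43,170 · Riverside Corridor: $39,150 · Pioneer Reservoir: $25,730 · Hillcrest Annex: $120,350 · East Pavilion: $132,340

Total clients served = 1,861.
Unconstrained shares: North Interchange 17,536.88; Ashcroft Greenway 40,375.62; Riverside Corridor 61,175.17; Pioneer Reservoir 24,062.24; Hillcrest Annex 112,562.32; East Pavilion 123,777.77.
Cap binds for Riverside Corridor ($39,150); remaining pool $340,340 reallocated over remaining clients served 1,561.
Remaining shares: North Interchange 18,750.31 → $18,750; Ashcroft Greenway 43,169.33 → $43,170; Pioneer Reservoir 25,727.17 → $25,730; Hillcrest Annex 120,350.85 → $120,350; East Pavilion 132,342.33 → $132,340.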